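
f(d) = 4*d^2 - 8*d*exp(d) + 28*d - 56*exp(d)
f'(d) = -8*d*exp(d) + 8*d - 64*exp(d) + 28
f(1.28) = -195.85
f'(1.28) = -228.77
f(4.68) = -9851.39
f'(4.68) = -10866.76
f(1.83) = -375.73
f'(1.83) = -447.59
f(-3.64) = -49.63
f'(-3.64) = -2.04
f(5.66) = -28795.79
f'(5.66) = -31306.32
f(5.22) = -17824.01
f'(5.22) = -19488.88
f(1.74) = -337.53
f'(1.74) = -402.02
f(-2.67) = -48.64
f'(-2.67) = 3.69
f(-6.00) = -24.02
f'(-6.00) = -20.04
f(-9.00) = 72.00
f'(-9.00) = -44.00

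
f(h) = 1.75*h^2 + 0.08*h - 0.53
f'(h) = 3.5*h + 0.08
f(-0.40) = -0.28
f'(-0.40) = -1.32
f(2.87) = 14.11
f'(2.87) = 10.12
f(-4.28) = 31.18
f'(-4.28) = -14.90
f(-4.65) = 36.94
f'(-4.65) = -16.20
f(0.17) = -0.47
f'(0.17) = 0.68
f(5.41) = 51.12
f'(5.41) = 19.02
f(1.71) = 4.72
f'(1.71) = 6.06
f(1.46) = 3.32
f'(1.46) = 5.19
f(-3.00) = 14.98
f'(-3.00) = -10.42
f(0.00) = -0.53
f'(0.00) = 0.08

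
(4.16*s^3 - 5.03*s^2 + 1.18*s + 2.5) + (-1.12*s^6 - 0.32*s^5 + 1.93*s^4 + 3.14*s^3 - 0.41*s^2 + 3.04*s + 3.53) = -1.12*s^6 - 0.32*s^5 + 1.93*s^4 + 7.3*s^3 - 5.44*s^2 + 4.22*s + 6.03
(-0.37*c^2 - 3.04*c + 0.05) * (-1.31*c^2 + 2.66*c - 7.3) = 0.4847*c^4 + 2.9982*c^3 - 5.4509*c^2 + 22.325*c - 0.365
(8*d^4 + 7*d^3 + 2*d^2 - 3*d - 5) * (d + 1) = 8*d^5 + 15*d^4 + 9*d^3 - d^2 - 8*d - 5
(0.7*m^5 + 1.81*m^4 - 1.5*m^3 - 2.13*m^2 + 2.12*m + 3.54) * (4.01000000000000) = 2.807*m^5 + 7.2581*m^4 - 6.015*m^3 - 8.5413*m^2 + 8.5012*m + 14.1954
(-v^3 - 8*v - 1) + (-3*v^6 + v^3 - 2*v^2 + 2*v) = -3*v^6 - 2*v^2 - 6*v - 1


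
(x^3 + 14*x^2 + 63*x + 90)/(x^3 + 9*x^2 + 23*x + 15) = (x + 6)/(x + 1)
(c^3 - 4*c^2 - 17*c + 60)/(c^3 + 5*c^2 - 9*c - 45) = (c^2 - c - 20)/(c^2 + 8*c + 15)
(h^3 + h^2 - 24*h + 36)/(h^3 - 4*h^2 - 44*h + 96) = (h - 3)/(h - 8)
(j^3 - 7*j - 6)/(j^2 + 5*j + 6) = (j^2 - 2*j - 3)/(j + 3)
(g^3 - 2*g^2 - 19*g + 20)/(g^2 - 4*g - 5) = (g^2 + 3*g - 4)/(g + 1)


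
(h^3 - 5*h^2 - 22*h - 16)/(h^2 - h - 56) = (h^2 + 3*h + 2)/(h + 7)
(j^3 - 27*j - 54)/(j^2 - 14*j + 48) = (j^2 + 6*j + 9)/(j - 8)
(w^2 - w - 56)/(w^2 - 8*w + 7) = (w^2 - w - 56)/(w^2 - 8*w + 7)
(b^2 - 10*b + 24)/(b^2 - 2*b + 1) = (b^2 - 10*b + 24)/(b^2 - 2*b + 1)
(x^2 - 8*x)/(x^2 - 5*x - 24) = x/(x + 3)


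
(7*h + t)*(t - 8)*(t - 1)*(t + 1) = 7*h*t^3 - 56*h*t^2 - 7*h*t + 56*h + t^4 - 8*t^3 - t^2 + 8*t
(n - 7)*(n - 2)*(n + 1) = n^3 - 8*n^2 + 5*n + 14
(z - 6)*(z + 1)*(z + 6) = z^3 + z^2 - 36*z - 36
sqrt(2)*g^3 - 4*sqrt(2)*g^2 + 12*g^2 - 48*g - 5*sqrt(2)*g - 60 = (g - 5)*(g + 6*sqrt(2))*(sqrt(2)*g + sqrt(2))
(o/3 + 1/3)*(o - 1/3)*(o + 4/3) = o^3/3 + 2*o^2/3 + 5*o/27 - 4/27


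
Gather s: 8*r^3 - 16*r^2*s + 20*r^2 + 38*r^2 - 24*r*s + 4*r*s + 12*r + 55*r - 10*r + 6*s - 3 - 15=8*r^3 + 58*r^2 + 57*r + s*(-16*r^2 - 20*r + 6) - 18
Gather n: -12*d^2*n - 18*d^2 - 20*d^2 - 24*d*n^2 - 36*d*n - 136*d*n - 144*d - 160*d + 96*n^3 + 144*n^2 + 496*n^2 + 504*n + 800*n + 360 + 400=-38*d^2 - 304*d + 96*n^3 + n^2*(640 - 24*d) + n*(-12*d^2 - 172*d + 1304) + 760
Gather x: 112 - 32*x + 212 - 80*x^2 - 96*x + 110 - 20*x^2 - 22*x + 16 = -100*x^2 - 150*x + 450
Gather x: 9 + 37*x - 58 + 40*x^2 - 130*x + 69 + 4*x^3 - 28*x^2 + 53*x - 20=4*x^3 + 12*x^2 - 40*x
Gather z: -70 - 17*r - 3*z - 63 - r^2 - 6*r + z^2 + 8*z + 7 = -r^2 - 23*r + z^2 + 5*z - 126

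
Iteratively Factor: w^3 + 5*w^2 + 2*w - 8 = (w + 2)*(w^2 + 3*w - 4) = (w - 1)*(w + 2)*(w + 4)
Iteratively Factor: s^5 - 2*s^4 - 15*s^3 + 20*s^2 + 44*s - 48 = (s + 3)*(s^4 - 5*s^3 + 20*s - 16) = (s - 1)*(s + 3)*(s^3 - 4*s^2 - 4*s + 16) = (s - 1)*(s + 2)*(s + 3)*(s^2 - 6*s + 8) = (s - 2)*(s - 1)*(s + 2)*(s + 3)*(s - 4)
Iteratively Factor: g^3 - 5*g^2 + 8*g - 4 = (g - 1)*(g^2 - 4*g + 4) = (g - 2)*(g - 1)*(g - 2)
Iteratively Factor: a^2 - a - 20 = (a + 4)*(a - 5)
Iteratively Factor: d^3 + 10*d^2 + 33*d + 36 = (d + 4)*(d^2 + 6*d + 9) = (d + 3)*(d + 4)*(d + 3)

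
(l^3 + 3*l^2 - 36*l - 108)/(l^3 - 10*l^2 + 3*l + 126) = (l + 6)/(l - 7)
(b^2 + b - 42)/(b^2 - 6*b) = (b + 7)/b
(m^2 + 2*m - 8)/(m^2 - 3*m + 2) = (m + 4)/(m - 1)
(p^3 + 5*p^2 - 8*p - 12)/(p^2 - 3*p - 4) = (p^2 + 4*p - 12)/(p - 4)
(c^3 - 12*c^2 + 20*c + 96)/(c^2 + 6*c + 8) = (c^2 - 14*c + 48)/(c + 4)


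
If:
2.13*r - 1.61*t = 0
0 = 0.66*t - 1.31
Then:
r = 1.50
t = 1.98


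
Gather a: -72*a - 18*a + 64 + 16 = 80 - 90*a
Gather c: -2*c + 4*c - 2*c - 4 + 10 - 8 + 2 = 0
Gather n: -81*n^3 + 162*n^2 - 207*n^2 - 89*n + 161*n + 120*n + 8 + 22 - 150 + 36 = -81*n^3 - 45*n^2 + 192*n - 84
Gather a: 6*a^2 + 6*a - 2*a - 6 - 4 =6*a^2 + 4*a - 10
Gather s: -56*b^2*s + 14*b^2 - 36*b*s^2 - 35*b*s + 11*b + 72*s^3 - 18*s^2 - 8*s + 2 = 14*b^2 + 11*b + 72*s^3 + s^2*(-36*b - 18) + s*(-56*b^2 - 35*b - 8) + 2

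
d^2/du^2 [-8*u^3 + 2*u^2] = 4 - 48*u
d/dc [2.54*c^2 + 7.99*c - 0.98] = 5.08*c + 7.99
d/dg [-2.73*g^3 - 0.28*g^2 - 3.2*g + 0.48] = -8.19*g^2 - 0.56*g - 3.2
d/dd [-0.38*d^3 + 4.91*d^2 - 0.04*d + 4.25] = -1.14*d^2 + 9.82*d - 0.04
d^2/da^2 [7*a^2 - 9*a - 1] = 14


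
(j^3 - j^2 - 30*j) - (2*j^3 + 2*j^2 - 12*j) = -j^3 - 3*j^2 - 18*j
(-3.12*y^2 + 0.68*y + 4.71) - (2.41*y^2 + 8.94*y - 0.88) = -5.53*y^2 - 8.26*y + 5.59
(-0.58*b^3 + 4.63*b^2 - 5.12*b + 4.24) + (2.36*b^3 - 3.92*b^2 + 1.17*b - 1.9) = 1.78*b^3 + 0.71*b^2 - 3.95*b + 2.34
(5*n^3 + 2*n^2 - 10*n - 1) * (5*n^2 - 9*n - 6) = 25*n^5 - 35*n^4 - 98*n^3 + 73*n^2 + 69*n + 6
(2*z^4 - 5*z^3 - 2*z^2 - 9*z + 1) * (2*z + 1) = 4*z^5 - 8*z^4 - 9*z^3 - 20*z^2 - 7*z + 1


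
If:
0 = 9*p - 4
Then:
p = 4/9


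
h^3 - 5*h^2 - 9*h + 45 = (h - 5)*(h - 3)*(h + 3)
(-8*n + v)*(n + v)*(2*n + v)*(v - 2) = -16*n^3*v + 32*n^3 - 22*n^2*v^2 + 44*n^2*v - 5*n*v^3 + 10*n*v^2 + v^4 - 2*v^3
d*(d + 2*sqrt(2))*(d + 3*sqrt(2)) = d^3 + 5*sqrt(2)*d^2 + 12*d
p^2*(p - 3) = p^3 - 3*p^2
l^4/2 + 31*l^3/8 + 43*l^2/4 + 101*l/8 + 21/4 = (l/2 + 1/2)*(l + 7/4)*(l + 2)*(l + 3)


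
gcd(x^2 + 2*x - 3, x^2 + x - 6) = x + 3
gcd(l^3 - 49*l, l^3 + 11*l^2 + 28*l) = l^2 + 7*l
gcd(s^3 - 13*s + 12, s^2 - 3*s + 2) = s - 1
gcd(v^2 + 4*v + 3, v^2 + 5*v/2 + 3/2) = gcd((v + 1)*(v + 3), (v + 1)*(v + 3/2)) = v + 1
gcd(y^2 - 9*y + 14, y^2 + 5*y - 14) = y - 2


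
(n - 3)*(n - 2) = n^2 - 5*n + 6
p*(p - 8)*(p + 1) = p^3 - 7*p^2 - 8*p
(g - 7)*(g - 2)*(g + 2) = g^3 - 7*g^2 - 4*g + 28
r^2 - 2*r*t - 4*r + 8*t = (r - 4)*(r - 2*t)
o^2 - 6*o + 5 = (o - 5)*(o - 1)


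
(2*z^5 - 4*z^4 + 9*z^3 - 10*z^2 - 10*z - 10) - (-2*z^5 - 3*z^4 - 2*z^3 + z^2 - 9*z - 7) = 4*z^5 - z^4 + 11*z^3 - 11*z^2 - z - 3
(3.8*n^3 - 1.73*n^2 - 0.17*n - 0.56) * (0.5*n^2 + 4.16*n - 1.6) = 1.9*n^5 + 14.943*n^4 - 13.3618*n^3 + 1.7808*n^2 - 2.0576*n + 0.896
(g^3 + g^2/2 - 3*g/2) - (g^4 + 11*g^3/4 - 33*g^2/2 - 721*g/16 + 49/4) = -g^4 - 7*g^3/4 + 17*g^2 + 697*g/16 - 49/4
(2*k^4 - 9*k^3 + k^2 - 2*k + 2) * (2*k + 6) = 4*k^5 - 6*k^4 - 52*k^3 + 2*k^2 - 8*k + 12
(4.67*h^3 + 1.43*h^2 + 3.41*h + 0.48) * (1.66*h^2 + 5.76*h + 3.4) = 7.7522*h^5 + 29.273*h^4 + 29.7754*h^3 + 25.3004*h^2 + 14.3588*h + 1.632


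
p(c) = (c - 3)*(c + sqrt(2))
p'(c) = 2*c - 3 + sqrt(2)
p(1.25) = -4.66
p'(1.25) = 0.91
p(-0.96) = -1.80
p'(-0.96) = -3.51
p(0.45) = -4.75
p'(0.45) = -0.69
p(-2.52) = 6.10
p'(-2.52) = -6.63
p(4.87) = 11.75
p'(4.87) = 8.15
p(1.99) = -3.44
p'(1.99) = 2.39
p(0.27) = -4.60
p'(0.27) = -1.05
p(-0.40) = -3.45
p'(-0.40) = -2.39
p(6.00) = 22.24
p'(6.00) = 10.41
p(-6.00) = 41.27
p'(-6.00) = -13.59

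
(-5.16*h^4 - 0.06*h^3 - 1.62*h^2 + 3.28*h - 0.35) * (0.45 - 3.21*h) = 16.5636*h^5 - 2.1294*h^4 + 5.1732*h^3 - 11.2578*h^2 + 2.5995*h - 0.1575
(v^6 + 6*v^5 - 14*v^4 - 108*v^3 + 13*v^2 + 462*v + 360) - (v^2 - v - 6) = v^6 + 6*v^5 - 14*v^4 - 108*v^3 + 12*v^2 + 463*v + 366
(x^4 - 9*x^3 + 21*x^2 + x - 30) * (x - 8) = x^5 - 17*x^4 + 93*x^3 - 167*x^2 - 38*x + 240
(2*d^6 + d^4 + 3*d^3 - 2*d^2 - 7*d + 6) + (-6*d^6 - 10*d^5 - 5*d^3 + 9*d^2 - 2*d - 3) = -4*d^6 - 10*d^5 + d^4 - 2*d^3 + 7*d^2 - 9*d + 3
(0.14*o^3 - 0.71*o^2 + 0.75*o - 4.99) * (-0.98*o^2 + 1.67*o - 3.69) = -0.1372*o^5 + 0.9296*o^4 - 2.4373*o^3 + 8.7626*o^2 - 11.1008*o + 18.4131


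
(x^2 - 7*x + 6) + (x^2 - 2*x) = 2*x^2 - 9*x + 6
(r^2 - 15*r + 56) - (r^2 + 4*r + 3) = 53 - 19*r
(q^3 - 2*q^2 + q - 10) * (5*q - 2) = 5*q^4 - 12*q^3 + 9*q^2 - 52*q + 20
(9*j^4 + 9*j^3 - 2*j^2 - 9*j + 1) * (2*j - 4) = 18*j^5 - 18*j^4 - 40*j^3 - 10*j^2 + 38*j - 4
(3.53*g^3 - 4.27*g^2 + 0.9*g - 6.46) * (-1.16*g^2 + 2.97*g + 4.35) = -4.0948*g^5 + 15.4373*g^4 + 1.6296*g^3 - 8.4079*g^2 - 15.2712*g - 28.101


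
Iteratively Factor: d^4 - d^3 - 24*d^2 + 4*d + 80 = (d - 2)*(d^3 + d^2 - 22*d - 40) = (d - 2)*(d + 2)*(d^2 - d - 20) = (d - 2)*(d + 2)*(d + 4)*(d - 5)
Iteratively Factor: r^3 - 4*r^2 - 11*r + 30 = (r - 2)*(r^2 - 2*r - 15) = (r - 2)*(r + 3)*(r - 5)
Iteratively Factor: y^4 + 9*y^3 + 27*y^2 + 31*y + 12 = (y + 1)*(y^3 + 8*y^2 + 19*y + 12) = (y + 1)*(y + 4)*(y^2 + 4*y + 3) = (y + 1)*(y + 3)*(y + 4)*(y + 1)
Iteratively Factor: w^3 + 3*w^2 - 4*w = (w)*(w^2 + 3*w - 4) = w*(w - 1)*(w + 4)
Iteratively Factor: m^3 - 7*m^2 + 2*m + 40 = (m - 4)*(m^2 - 3*m - 10) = (m - 4)*(m + 2)*(m - 5)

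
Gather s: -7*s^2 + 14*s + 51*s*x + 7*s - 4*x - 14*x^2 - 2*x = -7*s^2 + s*(51*x + 21) - 14*x^2 - 6*x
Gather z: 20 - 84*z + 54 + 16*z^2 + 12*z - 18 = 16*z^2 - 72*z + 56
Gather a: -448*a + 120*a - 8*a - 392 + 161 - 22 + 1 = -336*a - 252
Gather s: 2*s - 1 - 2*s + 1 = 0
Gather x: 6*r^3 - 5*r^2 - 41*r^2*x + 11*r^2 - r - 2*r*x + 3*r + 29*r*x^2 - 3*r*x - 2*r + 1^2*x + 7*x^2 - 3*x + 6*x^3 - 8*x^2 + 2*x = 6*r^3 + 6*r^2 + 6*x^3 + x^2*(29*r - 1) + x*(-41*r^2 - 5*r)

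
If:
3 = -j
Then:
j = -3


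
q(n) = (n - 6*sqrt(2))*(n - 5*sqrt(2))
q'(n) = 2*n - 11*sqrt(2)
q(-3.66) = 130.33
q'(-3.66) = -22.88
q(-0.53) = 68.53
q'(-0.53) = -16.62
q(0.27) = 55.87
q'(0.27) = -15.02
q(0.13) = 57.99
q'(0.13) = -15.30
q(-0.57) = 69.19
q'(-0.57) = -16.70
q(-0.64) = 70.37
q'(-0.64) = -16.84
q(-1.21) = 80.29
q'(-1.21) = -17.98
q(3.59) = 17.04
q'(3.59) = -8.38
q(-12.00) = 390.68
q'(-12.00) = -39.56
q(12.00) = 17.32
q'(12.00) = 8.44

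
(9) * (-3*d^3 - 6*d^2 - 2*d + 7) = -27*d^3 - 54*d^2 - 18*d + 63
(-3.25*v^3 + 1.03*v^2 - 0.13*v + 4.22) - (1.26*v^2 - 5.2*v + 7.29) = -3.25*v^3 - 0.23*v^2 + 5.07*v - 3.07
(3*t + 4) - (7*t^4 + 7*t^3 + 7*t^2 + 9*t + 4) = -7*t^4 - 7*t^3 - 7*t^2 - 6*t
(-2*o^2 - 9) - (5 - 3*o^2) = o^2 - 14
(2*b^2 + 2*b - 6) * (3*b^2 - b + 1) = 6*b^4 + 4*b^3 - 18*b^2 + 8*b - 6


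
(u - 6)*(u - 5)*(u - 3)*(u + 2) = u^4 - 12*u^3 + 35*u^2 + 36*u - 180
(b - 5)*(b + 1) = b^2 - 4*b - 5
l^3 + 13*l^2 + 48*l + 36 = (l + 1)*(l + 6)^2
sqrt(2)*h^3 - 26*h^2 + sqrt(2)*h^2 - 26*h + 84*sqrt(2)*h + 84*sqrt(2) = (h - 7*sqrt(2))*(h - 6*sqrt(2))*(sqrt(2)*h + sqrt(2))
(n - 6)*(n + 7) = n^2 + n - 42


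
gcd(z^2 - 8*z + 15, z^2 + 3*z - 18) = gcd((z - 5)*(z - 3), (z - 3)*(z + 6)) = z - 3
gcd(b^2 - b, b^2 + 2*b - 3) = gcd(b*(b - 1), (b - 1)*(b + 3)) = b - 1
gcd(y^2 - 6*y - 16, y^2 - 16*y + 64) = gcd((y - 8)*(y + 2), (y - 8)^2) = y - 8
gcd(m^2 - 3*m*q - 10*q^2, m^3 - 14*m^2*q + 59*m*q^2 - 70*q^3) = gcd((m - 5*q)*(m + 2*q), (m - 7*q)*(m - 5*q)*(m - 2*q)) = -m + 5*q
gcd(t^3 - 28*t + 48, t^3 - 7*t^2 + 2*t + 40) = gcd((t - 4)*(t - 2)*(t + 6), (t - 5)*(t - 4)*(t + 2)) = t - 4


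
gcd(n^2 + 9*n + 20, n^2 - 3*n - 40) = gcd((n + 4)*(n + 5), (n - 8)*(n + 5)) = n + 5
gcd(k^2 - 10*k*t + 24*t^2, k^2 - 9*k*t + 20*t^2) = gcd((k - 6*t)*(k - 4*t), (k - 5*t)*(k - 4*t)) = -k + 4*t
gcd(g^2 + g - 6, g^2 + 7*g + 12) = g + 3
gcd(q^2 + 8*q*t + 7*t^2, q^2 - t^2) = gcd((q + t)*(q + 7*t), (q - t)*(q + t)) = q + t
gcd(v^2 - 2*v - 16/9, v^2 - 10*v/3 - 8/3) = v + 2/3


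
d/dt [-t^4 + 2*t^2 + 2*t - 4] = -4*t^3 + 4*t + 2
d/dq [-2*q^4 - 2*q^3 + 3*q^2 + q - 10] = -8*q^3 - 6*q^2 + 6*q + 1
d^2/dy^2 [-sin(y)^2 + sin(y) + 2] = -sin(y) - 2*cos(2*y)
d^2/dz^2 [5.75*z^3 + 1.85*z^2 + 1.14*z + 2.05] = 34.5*z + 3.7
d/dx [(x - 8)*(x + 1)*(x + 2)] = 3*x^2 - 10*x - 22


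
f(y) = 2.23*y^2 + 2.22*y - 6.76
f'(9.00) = 42.36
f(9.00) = 193.85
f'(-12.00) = -51.30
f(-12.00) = 287.72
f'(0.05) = 2.44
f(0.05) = -6.64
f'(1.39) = 8.42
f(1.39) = 0.63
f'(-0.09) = 1.82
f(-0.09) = -6.94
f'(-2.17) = -7.46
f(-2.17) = -1.08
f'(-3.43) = -13.08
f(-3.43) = 11.86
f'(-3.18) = -11.96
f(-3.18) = 8.73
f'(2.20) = 12.03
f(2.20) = 8.92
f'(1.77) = 10.11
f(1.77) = 4.16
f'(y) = 4.46*y + 2.22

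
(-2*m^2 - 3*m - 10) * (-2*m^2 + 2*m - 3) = 4*m^4 + 2*m^3 + 20*m^2 - 11*m + 30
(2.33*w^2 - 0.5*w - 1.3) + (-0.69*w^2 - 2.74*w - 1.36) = 1.64*w^2 - 3.24*w - 2.66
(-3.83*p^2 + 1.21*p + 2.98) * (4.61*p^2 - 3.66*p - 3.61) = -17.6563*p^4 + 19.5959*p^3 + 23.1355*p^2 - 15.2749*p - 10.7578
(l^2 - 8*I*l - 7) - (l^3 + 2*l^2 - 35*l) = -l^3 - l^2 + 35*l - 8*I*l - 7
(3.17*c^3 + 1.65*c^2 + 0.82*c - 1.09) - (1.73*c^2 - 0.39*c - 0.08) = 3.17*c^3 - 0.0800000000000001*c^2 + 1.21*c - 1.01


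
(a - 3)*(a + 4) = a^2 + a - 12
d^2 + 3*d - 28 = (d - 4)*(d + 7)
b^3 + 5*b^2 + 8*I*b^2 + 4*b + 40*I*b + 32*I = (b + 1)*(b + 4)*(b + 8*I)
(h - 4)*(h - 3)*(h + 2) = h^3 - 5*h^2 - 2*h + 24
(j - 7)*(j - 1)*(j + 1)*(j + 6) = j^4 - j^3 - 43*j^2 + j + 42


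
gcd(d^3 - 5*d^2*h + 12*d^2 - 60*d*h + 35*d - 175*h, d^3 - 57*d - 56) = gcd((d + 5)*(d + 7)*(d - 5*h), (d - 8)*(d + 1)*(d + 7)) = d + 7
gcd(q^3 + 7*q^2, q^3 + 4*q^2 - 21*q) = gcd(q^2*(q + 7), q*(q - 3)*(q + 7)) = q^2 + 7*q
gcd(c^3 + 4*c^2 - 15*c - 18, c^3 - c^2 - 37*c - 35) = c + 1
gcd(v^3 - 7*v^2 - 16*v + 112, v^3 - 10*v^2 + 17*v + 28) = v^2 - 11*v + 28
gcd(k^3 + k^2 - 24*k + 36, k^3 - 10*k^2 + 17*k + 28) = 1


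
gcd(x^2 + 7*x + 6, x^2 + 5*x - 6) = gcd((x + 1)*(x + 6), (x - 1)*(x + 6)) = x + 6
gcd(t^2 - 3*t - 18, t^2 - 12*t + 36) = t - 6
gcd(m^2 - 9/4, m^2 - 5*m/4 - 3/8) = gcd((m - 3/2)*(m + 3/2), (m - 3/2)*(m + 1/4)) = m - 3/2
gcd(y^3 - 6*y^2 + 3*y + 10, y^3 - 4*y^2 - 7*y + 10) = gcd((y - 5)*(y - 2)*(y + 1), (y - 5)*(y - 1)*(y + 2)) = y - 5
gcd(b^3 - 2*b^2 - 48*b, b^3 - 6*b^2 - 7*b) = b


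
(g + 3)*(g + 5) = g^2 + 8*g + 15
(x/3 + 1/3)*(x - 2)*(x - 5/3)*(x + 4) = x^4/3 + 4*x^3/9 - 11*x^2/3 + 2*x/3 + 40/9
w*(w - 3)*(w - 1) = w^3 - 4*w^2 + 3*w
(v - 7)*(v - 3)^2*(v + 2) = v^4 - 11*v^3 + 25*v^2 + 39*v - 126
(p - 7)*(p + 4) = p^2 - 3*p - 28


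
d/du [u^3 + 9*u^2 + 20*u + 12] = 3*u^2 + 18*u + 20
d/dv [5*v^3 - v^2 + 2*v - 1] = 15*v^2 - 2*v + 2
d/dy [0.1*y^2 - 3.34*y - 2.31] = 0.2*y - 3.34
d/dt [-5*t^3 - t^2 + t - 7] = -15*t^2 - 2*t + 1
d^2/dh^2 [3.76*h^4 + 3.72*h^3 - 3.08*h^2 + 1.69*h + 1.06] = 45.12*h^2 + 22.32*h - 6.16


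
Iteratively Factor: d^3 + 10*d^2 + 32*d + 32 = (d + 2)*(d^2 + 8*d + 16) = (d + 2)*(d + 4)*(d + 4)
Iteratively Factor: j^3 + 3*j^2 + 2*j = (j + 2)*(j^2 + j) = j*(j + 2)*(j + 1)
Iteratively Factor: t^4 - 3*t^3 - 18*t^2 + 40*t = (t)*(t^3 - 3*t^2 - 18*t + 40) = t*(t + 4)*(t^2 - 7*t + 10) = t*(t - 2)*(t + 4)*(t - 5)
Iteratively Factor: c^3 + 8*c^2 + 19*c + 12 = (c + 1)*(c^2 + 7*c + 12) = (c + 1)*(c + 4)*(c + 3)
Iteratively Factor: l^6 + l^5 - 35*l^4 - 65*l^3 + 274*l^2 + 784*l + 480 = (l + 4)*(l^5 - 3*l^4 - 23*l^3 + 27*l^2 + 166*l + 120) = (l - 5)*(l + 4)*(l^4 + 2*l^3 - 13*l^2 - 38*l - 24) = (l - 5)*(l - 4)*(l + 4)*(l^3 + 6*l^2 + 11*l + 6) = (l - 5)*(l - 4)*(l + 1)*(l + 4)*(l^2 + 5*l + 6) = (l - 5)*(l - 4)*(l + 1)*(l + 2)*(l + 4)*(l + 3)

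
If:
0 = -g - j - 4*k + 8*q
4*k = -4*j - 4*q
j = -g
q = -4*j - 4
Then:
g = 12/11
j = -12/11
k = 8/11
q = 4/11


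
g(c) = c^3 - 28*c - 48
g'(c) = 3*c^2 - 28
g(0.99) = -74.75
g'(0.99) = -25.06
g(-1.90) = -1.66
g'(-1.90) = -17.17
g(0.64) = -65.66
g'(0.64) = -26.77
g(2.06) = -96.94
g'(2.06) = -15.27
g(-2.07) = 1.09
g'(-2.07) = -15.15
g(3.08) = -105.02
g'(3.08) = 0.46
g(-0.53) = -33.31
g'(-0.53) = -27.16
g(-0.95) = -22.26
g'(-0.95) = -25.29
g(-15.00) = -3003.00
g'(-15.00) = 647.00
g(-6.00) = -96.00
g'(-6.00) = 80.00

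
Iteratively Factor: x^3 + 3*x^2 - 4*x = (x + 4)*(x^2 - x) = (x - 1)*(x + 4)*(x)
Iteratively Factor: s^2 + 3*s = (s)*(s + 3)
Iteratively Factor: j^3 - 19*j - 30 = (j + 3)*(j^2 - 3*j - 10) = (j - 5)*(j + 3)*(j + 2)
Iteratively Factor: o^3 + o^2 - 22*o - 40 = (o - 5)*(o^2 + 6*o + 8) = (o - 5)*(o + 4)*(o + 2)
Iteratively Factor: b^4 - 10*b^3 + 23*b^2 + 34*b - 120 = (b - 5)*(b^3 - 5*b^2 - 2*b + 24) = (b - 5)*(b - 3)*(b^2 - 2*b - 8) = (b - 5)*(b - 3)*(b + 2)*(b - 4)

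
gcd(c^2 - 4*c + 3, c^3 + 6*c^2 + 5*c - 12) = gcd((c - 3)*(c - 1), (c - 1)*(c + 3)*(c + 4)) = c - 1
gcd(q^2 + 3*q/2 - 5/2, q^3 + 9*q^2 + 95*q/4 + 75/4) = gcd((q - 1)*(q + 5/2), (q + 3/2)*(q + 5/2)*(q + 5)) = q + 5/2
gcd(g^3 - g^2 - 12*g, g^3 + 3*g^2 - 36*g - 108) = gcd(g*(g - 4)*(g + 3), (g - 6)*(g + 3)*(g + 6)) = g + 3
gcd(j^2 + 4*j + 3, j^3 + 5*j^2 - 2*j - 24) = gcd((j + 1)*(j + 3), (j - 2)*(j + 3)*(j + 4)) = j + 3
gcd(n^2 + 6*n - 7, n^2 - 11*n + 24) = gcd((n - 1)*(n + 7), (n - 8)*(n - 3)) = 1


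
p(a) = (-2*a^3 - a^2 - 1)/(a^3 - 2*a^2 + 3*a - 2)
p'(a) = (-6*a^2 - 2*a)/(a^3 - 2*a^2 + 3*a - 2) + (-3*a^2 + 4*a - 3)*(-2*a^3 - a^2 - 1)/(a^3 - 2*a^2 + 3*a - 2)^2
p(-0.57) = 0.21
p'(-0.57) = 0.47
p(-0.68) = 0.16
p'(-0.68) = 0.48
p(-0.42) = 0.28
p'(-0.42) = 0.45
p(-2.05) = -0.48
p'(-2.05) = 0.39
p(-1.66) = -0.32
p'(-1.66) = 0.44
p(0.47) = 1.54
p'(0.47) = 5.40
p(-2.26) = -0.56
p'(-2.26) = 0.36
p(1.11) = -21.28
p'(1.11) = 164.51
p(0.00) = 0.50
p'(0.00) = 0.75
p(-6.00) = -1.28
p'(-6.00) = 0.10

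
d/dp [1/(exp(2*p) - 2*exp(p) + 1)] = 2*(1 - exp(p))*exp(p)/(exp(2*p) - 2*exp(p) + 1)^2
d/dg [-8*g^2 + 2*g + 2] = 2 - 16*g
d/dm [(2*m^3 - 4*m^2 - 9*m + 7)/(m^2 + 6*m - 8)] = (2*m^4 + 24*m^3 - 63*m^2 + 50*m + 30)/(m^4 + 12*m^3 + 20*m^2 - 96*m + 64)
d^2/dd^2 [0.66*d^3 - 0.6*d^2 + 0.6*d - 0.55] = 3.96*d - 1.2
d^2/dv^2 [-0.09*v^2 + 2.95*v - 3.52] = -0.180000000000000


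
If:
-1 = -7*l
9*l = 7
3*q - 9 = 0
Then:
No Solution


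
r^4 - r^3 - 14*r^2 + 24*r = r*(r - 3)*(r - 2)*(r + 4)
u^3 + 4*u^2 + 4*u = u*(u + 2)^2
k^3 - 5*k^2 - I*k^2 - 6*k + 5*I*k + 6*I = (k - 6)*(k + 1)*(k - I)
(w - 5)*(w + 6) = w^2 + w - 30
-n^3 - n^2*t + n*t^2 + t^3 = (-n + t)*(n + t)^2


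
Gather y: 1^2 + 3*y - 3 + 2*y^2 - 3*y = 2*y^2 - 2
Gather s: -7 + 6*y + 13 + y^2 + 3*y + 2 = y^2 + 9*y + 8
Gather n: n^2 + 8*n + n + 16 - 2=n^2 + 9*n + 14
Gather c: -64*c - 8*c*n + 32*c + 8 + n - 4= c*(-8*n - 32) + n + 4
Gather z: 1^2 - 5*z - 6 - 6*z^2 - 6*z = -6*z^2 - 11*z - 5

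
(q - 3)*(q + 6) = q^2 + 3*q - 18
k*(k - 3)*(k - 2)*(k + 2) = k^4 - 3*k^3 - 4*k^2 + 12*k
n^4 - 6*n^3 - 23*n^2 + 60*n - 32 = (n - 8)*(n - 1)^2*(n + 4)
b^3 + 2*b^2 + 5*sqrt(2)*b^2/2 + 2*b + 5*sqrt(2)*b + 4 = (b + 2)*(b + sqrt(2)/2)*(b + 2*sqrt(2))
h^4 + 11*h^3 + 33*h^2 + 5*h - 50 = (h - 1)*(h + 2)*(h + 5)^2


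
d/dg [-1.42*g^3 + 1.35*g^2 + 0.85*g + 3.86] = -4.26*g^2 + 2.7*g + 0.85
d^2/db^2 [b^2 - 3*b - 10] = 2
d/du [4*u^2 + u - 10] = 8*u + 1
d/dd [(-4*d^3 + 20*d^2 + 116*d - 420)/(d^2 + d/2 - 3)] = 8*(-2*d^4 - 2*d^3 - 35*d^2 + 360*d - 69)/(4*d^4 + 4*d^3 - 23*d^2 - 12*d + 36)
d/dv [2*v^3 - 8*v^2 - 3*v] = 6*v^2 - 16*v - 3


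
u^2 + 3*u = u*(u + 3)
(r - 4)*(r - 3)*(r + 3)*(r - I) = r^4 - 4*r^3 - I*r^3 - 9*r^2 + 4*I*r^2 + 36*r + 9*I*r - 36*I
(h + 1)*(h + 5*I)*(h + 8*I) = h^3 + h^2 + 13*I*h^2 - 40*h + 13*I*h - 40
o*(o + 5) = o^2 + 5*o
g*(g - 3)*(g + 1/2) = g^3 - 5*g^2/2 - 3*g/2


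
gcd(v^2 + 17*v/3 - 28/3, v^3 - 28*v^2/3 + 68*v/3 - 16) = v - 4/3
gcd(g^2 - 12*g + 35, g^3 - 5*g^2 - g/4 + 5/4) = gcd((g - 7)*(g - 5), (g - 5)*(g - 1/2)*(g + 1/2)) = g - 5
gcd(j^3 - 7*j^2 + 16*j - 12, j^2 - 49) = 1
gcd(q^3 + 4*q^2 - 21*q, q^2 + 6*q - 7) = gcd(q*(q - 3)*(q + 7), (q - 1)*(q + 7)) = q + 7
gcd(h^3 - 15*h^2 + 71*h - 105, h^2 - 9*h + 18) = h - 3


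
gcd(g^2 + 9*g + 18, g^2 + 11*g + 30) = g + 6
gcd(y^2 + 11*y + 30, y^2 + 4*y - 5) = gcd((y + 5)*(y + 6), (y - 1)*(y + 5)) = y + 5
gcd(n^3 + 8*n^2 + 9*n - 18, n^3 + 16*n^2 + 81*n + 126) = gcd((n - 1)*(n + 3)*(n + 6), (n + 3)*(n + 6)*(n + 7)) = n^2 + 9*n + 18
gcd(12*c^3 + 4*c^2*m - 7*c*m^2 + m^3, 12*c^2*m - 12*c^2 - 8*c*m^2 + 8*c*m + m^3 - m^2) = 12*c^2 - 8*c*m + m^2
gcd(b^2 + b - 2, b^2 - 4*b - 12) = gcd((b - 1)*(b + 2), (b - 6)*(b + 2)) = b + 2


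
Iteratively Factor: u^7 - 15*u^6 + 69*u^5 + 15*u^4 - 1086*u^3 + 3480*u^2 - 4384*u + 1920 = (u - 5)*(u^6 - 10*u^5 + 19*u^4 + 110*u^3 - 536*u^2 + 800*u - 384) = (u - 5)*(u - 4)*(u^5 - 6*u^4 - 5*u^3 + 90*u^2 - 176*u + 96) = (u - 5)*(u - 4)*(u - 1)*(u^4 - 5*u^3 - 10*u^2 + 80*u - 96) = (u - 5)*(u - 4)*(u - 1)*(u + 4)*(u^3 - 9*u^2 + 26*u - 24) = (u - 5)*(u - 4)*(u - 2)*(u - 1)*(u + 4)*(u^2 - 7*u + 12) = (u - 5)*(u - 4)*(u - 3)*(u - 2)*(u - 1)*(u + 4)*(u - 4)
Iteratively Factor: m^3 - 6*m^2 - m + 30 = (m - 3)*(m^2 - 3*m - 10) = (m - 5)*(m - 3)*(m + 2)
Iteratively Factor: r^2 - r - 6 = (r - 3)*(r + 2)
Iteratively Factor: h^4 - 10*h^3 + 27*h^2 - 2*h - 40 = (h - 5)*(h^3 - 5*h^2 + 2*h + 8) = (h - 5)*(h - 2)*(h^2 - 3*h - 4) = (h - 5)*(h - 4)*(h - 2)*(h + 1)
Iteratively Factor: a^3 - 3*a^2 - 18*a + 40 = (a - 5)*(a^2 + 2*a - 8) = (a - 5)*(a + 4)*(a - 2)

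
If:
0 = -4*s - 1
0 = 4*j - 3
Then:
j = 3/4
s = -1/4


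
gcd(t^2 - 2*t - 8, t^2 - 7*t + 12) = t - 4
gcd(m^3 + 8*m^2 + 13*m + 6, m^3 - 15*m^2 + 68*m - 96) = 1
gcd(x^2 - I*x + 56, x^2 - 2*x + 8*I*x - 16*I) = 1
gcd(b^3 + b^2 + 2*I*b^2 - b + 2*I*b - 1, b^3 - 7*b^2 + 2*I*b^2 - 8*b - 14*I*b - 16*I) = b + 1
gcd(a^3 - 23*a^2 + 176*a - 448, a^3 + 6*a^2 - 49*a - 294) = a - 7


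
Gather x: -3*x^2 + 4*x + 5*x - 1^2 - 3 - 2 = -3*x^2 + 9*x - 6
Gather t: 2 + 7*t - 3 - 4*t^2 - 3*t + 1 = -4*t^2 + 4*t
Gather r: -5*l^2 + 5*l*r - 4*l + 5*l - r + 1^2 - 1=-5*l^2 + l + r*(5*l - 1)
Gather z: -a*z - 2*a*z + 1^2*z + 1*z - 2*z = -3*a*z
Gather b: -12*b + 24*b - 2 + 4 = 12*b + 2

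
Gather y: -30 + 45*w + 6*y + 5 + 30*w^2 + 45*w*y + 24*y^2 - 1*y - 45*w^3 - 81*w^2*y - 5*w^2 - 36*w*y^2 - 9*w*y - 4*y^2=-45*w^3 + 25*w^2 + 45*w + y^2*(20 - 36*w) + y*(-81*w^2 + 36*w + 5) - 25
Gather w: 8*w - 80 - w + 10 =7*w - 70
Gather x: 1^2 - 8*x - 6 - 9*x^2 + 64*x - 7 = -9*x^2 + 56*x - 12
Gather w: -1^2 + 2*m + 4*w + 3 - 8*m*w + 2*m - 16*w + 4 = 4*m + w*(-8*m - 12) + 6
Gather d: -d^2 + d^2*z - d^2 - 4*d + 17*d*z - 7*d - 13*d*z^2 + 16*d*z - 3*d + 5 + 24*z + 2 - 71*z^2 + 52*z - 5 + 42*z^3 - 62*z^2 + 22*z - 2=d^2*(z - 2) + d*(-13*z^2 + 33*z - 14) + 42*z^3 - 133*z^2 + 98*z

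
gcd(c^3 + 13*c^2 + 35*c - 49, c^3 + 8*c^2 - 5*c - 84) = c + 7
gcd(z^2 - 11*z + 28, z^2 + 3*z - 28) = z - 4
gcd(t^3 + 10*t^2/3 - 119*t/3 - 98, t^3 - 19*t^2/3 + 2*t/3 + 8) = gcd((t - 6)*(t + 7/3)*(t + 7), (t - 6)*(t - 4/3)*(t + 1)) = t - 6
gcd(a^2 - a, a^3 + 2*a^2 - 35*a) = a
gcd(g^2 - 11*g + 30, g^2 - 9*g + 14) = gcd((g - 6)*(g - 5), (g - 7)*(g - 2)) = 1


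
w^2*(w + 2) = w^3 + 2*w^2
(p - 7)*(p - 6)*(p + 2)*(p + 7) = p^4 - 4*p^3 - 61*p^2 + 196*p + 588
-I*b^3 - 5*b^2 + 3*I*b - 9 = (b - 3*I)^2*(-I*b + 1)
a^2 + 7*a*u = a*(a + 7*u)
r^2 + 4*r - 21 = (r - 3)*(r + 7)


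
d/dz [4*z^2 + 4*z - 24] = 8*z + 4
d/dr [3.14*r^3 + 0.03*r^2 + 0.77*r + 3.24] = 9.42*r^2 + 0.06*r + 0.77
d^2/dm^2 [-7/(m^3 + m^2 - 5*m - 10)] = 14*((3*m + 1)*(m^3 + m^2 - 5*m - 10) - (3*m^2 + 2*m - 5)^2)/(m^3 + m^2 - 5*m - 10)^3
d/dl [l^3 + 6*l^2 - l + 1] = 3*l^2 + 12*l - 1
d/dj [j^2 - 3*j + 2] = 2*j - 3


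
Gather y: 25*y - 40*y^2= -40*y^2 + 25*y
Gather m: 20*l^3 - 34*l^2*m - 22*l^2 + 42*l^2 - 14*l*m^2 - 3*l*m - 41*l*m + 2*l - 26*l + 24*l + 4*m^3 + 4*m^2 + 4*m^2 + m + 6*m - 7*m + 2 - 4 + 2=20*l^3 + 20*l^2 + 4*m^3 + m^2*(8 - 14*l) + m*(-34*l^2 - 44*l)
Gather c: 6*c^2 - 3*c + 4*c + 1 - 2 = 6*c^2 + c - 1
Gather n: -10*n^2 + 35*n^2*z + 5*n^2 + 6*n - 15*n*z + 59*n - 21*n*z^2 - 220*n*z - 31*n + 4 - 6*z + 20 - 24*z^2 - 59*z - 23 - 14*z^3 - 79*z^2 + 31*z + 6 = n^2*(35*z - 5) + n*(-21*z^2 - 235*z + 34) - 14*z^3 - 103*z^2 - 34*z + 7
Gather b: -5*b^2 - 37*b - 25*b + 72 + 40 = -5*b^2 - 62*b + 112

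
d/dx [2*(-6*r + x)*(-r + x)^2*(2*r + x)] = 40*r^3 - 12*r^2*x - 36*r*x^2 + 8*x^3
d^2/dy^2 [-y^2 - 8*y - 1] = -2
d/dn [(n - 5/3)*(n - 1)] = 2*n - 8/3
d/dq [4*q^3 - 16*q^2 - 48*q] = 12*q^2 - 32*q - 48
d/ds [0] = 0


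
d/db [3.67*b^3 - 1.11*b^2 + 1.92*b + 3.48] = 11.01*b^2 - 2.22*b + 1.92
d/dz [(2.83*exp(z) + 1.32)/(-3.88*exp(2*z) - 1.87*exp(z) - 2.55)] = (10.9804*exp(2*z) + 10.2432*exp(z) - 4.7481)*exp(z)/(15.0544*exp(4*z) + 14.5112*exp(3*z) + 23.2849*exp(2*z) + 9.537*exp(z) + 6.5025)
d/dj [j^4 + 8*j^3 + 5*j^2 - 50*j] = 4*j^3 + 24*j^2 + 10*j - 50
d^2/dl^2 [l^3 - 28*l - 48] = 6*l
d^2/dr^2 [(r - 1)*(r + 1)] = 2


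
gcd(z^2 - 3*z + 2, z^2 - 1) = z - 1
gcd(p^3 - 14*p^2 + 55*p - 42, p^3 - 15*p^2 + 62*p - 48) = p^2 - 7*p + 6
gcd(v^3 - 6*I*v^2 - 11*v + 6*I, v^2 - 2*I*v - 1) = v - I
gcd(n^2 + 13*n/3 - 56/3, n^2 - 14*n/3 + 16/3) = n - 8/3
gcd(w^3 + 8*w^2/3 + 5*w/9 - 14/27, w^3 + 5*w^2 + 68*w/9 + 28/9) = w^2 + 3*w + 14/9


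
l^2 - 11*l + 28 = (l - 7)*(l - 4)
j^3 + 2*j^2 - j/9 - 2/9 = (j - 1/3)*(j + 1/3)*(j + 2)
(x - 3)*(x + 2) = x^2 - x - 6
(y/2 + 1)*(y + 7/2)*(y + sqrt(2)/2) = y^3/2 + sqrt(2)*y^2/4 + 11*y^2/4 + 11*sqrt(2)*y/8 + 7*y/2 + 7*sqrt(2)/4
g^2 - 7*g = g*(g - 7)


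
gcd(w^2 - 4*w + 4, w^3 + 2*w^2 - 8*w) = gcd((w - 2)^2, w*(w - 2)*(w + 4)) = w - 2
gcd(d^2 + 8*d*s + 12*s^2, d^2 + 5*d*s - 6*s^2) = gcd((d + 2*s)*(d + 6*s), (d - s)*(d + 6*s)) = d + 6*s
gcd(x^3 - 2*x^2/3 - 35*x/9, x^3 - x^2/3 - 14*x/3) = x^2 - 7*x/3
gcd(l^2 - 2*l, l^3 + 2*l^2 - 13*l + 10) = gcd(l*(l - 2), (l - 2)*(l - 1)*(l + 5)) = l - 2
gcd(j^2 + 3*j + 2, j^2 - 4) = j + 2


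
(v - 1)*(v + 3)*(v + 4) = v^3 + 6*v^2 + 5*v - 12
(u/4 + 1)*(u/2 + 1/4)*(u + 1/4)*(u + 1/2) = u^4/8 + 21*u^3/32 + 11*u^2/16 + 33*u/128 + 1/32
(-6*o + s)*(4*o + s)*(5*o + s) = -120*o^3 - 34*o^2*s + 3*o*s^2 + s^3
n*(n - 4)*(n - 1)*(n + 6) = n^4 + n^3 - 26*n^2 + 24*n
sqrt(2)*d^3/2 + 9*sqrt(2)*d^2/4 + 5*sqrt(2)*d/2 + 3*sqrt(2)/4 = (d + 1/2)*(d + 3)*(sqrt(2)*d/2 + sqrt(2)/2)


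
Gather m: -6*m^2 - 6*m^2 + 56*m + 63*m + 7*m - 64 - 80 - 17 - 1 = -12*m^2 + 126*m - 162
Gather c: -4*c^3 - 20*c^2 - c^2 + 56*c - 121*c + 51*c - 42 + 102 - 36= -4*c^3 - 21*c^2 - 14*c + 24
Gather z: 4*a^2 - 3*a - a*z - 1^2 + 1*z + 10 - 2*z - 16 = 4*a^2 - 3*a + z*(-a - 1) - 7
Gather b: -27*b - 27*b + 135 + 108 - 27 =216 - 54*b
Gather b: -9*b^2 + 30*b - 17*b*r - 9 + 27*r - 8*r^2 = -9*b^2 + b*(30 - 17*r) - 8*r^2 + 27*r - 9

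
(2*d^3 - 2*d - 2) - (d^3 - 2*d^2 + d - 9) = d^3 + 2*d^2 - 3*d + 7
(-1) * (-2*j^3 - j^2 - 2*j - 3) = 2*j^3 + j^2 + 2*j + 3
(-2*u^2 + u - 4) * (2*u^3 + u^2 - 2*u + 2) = -4*u^5 - 3*u^3 - 10*u^2 + 10*u - 8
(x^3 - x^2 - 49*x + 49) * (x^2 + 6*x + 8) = x^5 + 5*x^4 - 47*x^3 - 253*x^2 - 98*x + 392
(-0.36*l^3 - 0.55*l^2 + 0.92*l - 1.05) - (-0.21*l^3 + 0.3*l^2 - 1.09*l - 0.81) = -0.15*l^3 - 0.85*l^2 + 2.01*l - 0.24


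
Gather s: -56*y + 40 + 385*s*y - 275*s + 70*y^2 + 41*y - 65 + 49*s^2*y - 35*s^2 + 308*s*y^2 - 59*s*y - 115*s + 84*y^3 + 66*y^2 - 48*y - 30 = s^2*(49*y - 35) + s*(308*y^2 + 326*y - 390) + 84*y^3 + 136*y^2 - 63*y - 55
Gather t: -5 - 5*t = -5*t - 5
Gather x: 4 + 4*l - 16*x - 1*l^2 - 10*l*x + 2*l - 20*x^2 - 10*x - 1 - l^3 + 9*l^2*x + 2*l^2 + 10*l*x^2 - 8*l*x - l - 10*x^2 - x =-l^3 + l^2 + 5*l + x^2*(10*l - 30) + x*(9*l^2 - 18*l - 27) + 3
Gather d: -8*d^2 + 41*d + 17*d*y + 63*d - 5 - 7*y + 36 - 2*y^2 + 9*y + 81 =-8*d^2 + d*(17*y + 104) - 2*y^2 + 2*y + 112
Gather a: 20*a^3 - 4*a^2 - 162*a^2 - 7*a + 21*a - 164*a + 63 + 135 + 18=20*a^3 - 166*a^2 - 150*a + 216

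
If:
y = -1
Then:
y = -1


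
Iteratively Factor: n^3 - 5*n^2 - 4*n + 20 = (n + 2)*(n^2 - 7*n + 10) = (n - 2)*(n + 2)*(n - 5)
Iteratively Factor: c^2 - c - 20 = (c - 5)*(c + 4)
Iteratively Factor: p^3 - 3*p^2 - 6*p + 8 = (p - 4)*(p^2 + p - 2) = (p - 4)*(p + 2)*(p - 1)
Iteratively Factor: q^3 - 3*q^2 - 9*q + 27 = (q - 3)*(q^2 - 9) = (q - 3)^2*(q + 3)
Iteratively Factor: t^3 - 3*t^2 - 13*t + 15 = (t + 3)*(t^2 - 6*t + 5) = (t - 5)*(t + 3)*(t - 1)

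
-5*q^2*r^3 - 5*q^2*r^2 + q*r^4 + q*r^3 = r^2*(-5*q + r)*(q*r + q)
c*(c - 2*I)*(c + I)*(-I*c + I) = -I*c^4 - c^3 + I*c^3 + c^2 - 2*I*c^2 + 2*I*c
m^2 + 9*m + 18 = (m + 3)*(m + 6)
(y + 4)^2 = y^2 + 8*y + 16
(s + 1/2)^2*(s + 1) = s^3 + 2*s^2 + 5*s/4 + 1/4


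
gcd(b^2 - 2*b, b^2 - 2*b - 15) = 1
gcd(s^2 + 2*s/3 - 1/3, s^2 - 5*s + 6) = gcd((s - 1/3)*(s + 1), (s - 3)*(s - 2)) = 1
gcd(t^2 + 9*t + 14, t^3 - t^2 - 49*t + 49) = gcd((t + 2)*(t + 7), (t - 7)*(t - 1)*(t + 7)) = t + 7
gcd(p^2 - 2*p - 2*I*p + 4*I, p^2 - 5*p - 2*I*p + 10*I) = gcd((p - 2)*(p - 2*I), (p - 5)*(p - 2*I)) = p - 2*I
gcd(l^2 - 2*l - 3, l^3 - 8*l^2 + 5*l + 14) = l + 1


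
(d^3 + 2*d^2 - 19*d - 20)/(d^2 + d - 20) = d + 1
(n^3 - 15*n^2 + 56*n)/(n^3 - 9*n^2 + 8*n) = (n - 7)/(n - 1)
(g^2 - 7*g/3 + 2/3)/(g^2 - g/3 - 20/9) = 3*(-3*g^2 + 7*g - 2)/(-9*g^2 + 3*g + 20)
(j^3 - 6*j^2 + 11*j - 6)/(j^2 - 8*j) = (j^3 - 6*j^2 + 11*j - 6)/(j*(j - 8))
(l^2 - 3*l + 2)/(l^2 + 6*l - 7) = (l - 2)/(l + 7)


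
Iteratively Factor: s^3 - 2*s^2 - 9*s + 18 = (s - 3)*(s^2 + s - 6) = (s - 3)*(s - 2)*(s + 3)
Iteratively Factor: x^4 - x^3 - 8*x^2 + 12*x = (x - 2)*(x^3 + x^2 - 6*x) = (x - 2)*(x + 3)*(x^2 - 2*x) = (x - 2)^2*(x + 3)*(x)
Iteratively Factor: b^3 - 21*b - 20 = (b + 4)*(b^2 - 4*b - 5) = (b + 1)*(b + 4)*(b - 5)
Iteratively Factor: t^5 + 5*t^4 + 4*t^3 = (t)*(t^4 + 5*t^3 + 4*t^2) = t^2*(t^3 + 5*t^2 + 4*t) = t^2*(t + 4)*(t^2 + t) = t^2*(t + 1)*(t + 4)*(t)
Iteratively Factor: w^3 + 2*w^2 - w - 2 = (w - 1)*(w^2 + 3*w + 2) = (w - 1)*(w + 1)*(w + 2)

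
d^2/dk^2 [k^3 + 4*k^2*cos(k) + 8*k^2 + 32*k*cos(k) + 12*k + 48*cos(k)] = -4*k^2*cos(k) - 16*k*sin(k) - 32*k*cos(k) + 6*k - 64*sin(k) - 40*cos(k) + 16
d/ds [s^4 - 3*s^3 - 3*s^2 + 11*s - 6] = 4*s^3 - 9*s^2 - 6*s + 11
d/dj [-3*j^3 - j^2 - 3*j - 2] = -9*j^2 - 2*j - 3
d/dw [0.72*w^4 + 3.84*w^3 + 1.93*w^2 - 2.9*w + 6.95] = 2.88*w^3 + 11.52*w^2 + 3.86*w - 2.9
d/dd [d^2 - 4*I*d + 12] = 2*d - 4*I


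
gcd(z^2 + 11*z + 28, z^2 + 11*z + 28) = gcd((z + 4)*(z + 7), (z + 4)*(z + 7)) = z^2 + 11*z + 28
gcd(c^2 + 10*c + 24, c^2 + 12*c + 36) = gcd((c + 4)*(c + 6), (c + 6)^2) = c + 6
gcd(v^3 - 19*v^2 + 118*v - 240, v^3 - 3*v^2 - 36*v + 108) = v - 6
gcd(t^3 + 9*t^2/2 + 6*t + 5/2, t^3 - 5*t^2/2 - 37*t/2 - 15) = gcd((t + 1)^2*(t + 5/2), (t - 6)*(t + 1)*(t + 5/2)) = t^2 + 7*t/2 + 5/2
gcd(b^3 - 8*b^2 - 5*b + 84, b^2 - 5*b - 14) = b - 7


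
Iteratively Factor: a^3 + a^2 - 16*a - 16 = (a - 4)*(a^2 + 5*a + 4) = (a - 4)*(a + 4)*(a + 1)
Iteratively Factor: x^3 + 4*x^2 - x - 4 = (x + 4)*(x^2 - 1) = (x - 1)*(x + 4)*(x + 1)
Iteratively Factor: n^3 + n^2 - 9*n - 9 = (n + 3)*(n^2 - 2*n - 3) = (n + 1)*(n + 3)*(n - 3)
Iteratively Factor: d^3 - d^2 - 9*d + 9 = (d - 3)*(d^2 + 2*d - 3) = (d - 3)*(d - 1)*(d + 3)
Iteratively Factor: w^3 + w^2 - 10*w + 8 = (w - 2)*(w^2 + 3*w - 4) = (w - 2)*(w + 4)*(w - 1)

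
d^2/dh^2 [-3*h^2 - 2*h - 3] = -6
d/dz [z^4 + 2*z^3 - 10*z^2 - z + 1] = 4*z^3 + 6*z^2 - 20*z - 1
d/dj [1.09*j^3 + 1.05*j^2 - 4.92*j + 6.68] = 3.27*j^2 + 2.1*j - 4.92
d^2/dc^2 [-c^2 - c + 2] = -2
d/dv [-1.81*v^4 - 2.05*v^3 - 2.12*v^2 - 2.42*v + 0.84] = -7.24*v^3 - 6.15*v^2 - 4.24*v - 2.42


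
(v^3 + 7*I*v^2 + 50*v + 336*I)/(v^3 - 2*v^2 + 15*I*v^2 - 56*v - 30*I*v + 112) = (v^2 - I*v + 42)/(v^2 + v*(-2 + 7*I) - 14*I)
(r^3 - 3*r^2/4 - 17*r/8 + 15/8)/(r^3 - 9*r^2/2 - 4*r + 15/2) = (r - 5/4)/(r - 5)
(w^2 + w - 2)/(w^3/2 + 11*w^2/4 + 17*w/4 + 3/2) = 4*(w - 1)/(2*w^2 + 7*w + 3)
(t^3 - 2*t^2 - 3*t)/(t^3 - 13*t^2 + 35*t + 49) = t*(t - 3)/(t^2 - 14*t + 49)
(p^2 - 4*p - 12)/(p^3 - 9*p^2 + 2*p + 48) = (p - 6)/(p^2 - 11*p + 24)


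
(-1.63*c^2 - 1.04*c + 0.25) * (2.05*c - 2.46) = -3.3415*c^3 + 1.8778*c^2 + 3.0709*c - 0.615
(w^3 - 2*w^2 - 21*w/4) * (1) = w^3 - 2*w^2 - 21*w/4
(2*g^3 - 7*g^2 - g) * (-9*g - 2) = -18*g^4 + 59*g^3 + 23*g^2 + 2*g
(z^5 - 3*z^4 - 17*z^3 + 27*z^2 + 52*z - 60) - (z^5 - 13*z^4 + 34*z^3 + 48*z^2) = 10*z^4 - 51*z^3 - 21*z^2 + 52*z - 60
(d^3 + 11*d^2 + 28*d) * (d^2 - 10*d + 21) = d^5 + d^4 - 61*d^3 - 49*d^2 + 588*d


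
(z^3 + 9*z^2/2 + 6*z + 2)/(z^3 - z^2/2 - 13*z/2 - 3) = (z + 2)/(z - 3)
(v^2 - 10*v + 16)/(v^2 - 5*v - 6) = (-v^2 + 10*v - 16)/(-v^2 + 5*v + 6)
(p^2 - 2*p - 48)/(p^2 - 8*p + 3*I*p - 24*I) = (p + 6)/(p + 3*I)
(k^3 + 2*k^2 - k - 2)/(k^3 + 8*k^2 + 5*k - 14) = (k + 1)/(k + 7)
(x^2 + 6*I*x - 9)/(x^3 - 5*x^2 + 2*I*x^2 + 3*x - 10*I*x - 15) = (x + 3*I)/(x^2 - x*(5 + I) + 5*I)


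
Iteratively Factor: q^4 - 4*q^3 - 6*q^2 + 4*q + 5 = (q - 5)*(q^3 + q^2 - q - 1) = (q - 5)*(q + 1)*(q^2 - 1) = (q - 5)*(q - 1)*(q + 1)*(q + 1)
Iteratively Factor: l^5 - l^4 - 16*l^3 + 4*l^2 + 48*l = (l)*(l^4 - l^3 - 16*l^2 + 4*l + 48) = l*(l - 4)*(l^3 + 3*l^2 - 4*l - 12) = l*(l - 4)*(l + 2)*(l^2 + l - 6) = l*(l - 4)*(l - 2)*(l + 2)*(l + 3)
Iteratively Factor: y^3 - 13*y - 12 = (y - 4)*(y^2 + 4*y + 3) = (y - 4)*(y + 1)*(y + 3)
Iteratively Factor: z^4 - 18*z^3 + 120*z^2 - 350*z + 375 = (z - 3)*(z^3 - 15*z^2 + 75*z - 125) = (z - 5)*(z - 3)*(z^2 - 10*z + 25) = (z - 5)^2*(z - 3)*(z - 5)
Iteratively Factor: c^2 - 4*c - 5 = (c - 5)*(c + 1)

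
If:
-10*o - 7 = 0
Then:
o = -7/10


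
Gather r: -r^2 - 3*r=-r^2 - 3*r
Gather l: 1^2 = 1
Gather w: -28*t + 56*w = -28*t + 56*w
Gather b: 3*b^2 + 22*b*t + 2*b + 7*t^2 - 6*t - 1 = 3*b^2 + b*(22*t + 2) + 7*t^2 - 6*t - 1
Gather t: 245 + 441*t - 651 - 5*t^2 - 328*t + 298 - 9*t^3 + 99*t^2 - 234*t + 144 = -9*t^3 + 94*t^2 - 121*t + 36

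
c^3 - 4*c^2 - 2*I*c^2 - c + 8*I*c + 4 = (c - 4)*(c - I)^2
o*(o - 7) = o^2 - 7*o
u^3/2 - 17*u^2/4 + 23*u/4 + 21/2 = (u/2 + 1/2)*(u - 6)*(u - 7/2)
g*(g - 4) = g^2 - 4*g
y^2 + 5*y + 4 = (y + 1)*(y + 4)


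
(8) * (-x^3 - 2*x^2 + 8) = -8*x^3 - 16*x^2 + 64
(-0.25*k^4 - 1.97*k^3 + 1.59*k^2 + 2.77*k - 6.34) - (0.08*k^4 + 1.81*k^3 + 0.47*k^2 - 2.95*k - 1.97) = -0.33*k^4 - 3.78*k^3 + 1.12*k^2 + 5.72*k - 4.37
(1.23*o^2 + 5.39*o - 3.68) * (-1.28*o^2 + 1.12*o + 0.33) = -1.5744*o^4 - 5.5216*o^3 + 11.1531*o^2 - 2.3429*o - 1.2144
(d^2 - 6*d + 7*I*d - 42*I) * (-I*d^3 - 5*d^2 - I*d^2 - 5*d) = -I*d^5 + 2*d^4 + 5*I*d^4 - 10*d^3 - 29*I*d^3 - 12*d^2 + 175*I*d^2 + 210*I*d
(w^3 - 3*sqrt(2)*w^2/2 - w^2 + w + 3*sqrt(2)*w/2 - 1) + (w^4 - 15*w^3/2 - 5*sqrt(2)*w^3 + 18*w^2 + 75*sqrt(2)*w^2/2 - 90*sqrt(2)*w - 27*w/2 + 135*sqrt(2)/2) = w^4 - 5*sqrt(2)*w^3 - 13*w^3/2 + 17*w^2 + 36*sqrt(2)*w^2 - 177*sqrt(2)*w/2 - 25*w/2 - 1 + 135*sqrt(2)/2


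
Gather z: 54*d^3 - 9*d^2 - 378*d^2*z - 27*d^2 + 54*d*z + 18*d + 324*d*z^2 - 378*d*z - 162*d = 54*d^3 - 36*d^2 + 324*d*z^2 - 144*d + z*(-378*d^2 - 324*d)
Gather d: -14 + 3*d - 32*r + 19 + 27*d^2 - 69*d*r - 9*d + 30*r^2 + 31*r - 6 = 27*d^2 + d*(-69*r - 6) + 30*r^2 - r - 1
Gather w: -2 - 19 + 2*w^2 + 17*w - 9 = 2*w^2 + 17*w - 30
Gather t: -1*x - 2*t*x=-2*t*x - x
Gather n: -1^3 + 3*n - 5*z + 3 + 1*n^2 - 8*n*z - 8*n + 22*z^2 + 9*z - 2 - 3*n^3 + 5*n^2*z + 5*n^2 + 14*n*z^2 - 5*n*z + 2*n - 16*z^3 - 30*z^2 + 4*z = -3*n^3 + n^2*(5*z + 6) + n*(14*z^2 - 13*z - 3) - 16*z^3 - 8*z^2 + 8*z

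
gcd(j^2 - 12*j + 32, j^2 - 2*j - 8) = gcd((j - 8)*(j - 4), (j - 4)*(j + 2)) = j - 4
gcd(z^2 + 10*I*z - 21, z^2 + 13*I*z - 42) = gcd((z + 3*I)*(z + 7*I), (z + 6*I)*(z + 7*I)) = z + 7*I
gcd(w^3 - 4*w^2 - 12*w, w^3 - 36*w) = w^2 - 6*w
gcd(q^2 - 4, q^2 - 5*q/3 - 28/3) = 1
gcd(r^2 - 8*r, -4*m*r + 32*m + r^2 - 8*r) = r - 8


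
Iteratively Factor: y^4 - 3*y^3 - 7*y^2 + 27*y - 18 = (y - 3)*(y^3 - 7*y + 6) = (y - 3)*(y - 1)*(y^2 + y - 6) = (y - 3)*(y - 2)*(y - 1)*(y + 3)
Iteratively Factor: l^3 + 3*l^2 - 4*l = (l - 1)*(l^2 + 4*l) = (l - 1)*(l + 4)*(l)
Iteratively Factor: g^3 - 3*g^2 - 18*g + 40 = (g + 4)*(g^2 - 7*g + 10) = (g - 2)*(g + 4)*(g - 5)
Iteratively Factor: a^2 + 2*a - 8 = (a - 2)*(a + 4)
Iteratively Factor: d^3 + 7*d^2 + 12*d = (d + 4)*(d^2 + 3*d) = d*(d + 4)*(d + 3)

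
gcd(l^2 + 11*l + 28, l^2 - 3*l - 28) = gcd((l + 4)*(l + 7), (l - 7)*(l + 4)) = l + 4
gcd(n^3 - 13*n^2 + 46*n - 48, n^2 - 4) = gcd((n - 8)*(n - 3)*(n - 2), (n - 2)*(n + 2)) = n - 2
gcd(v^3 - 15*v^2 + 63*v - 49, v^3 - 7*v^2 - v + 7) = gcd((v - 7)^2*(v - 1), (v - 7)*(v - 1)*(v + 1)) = v^2 - 8*v + 7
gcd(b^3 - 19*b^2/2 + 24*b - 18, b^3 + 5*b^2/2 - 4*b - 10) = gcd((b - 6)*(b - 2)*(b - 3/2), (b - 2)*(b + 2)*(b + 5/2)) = b - 2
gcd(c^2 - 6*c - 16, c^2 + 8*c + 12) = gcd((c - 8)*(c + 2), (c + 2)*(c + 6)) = c + 2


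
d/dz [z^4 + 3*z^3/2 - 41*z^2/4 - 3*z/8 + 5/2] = 4*z^3 + 9*z^2/2 - 41*z/2 - 3/8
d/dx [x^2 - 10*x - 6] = 2*x - 10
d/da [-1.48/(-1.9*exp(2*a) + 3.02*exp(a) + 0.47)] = (4.4696 - 5.624*exp(a))*exp(a)/(-1.9*exp(2*a) + 3.02*exp(a) + 0.47)^2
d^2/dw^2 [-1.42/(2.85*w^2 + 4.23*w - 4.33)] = (23.0679*w^2 + 34.23762*w - 1.42*(5.7*w + 4.23)*(11.4*w + 8.46) - 35.04702)/(2.85*w^2 + 4.23*w - 4.33)^3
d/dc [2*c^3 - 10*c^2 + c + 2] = 6*c^2 - 20*c + 1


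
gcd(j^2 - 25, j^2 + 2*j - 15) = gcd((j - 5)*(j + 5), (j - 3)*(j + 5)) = j + 5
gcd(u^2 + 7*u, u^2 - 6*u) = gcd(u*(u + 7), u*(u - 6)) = u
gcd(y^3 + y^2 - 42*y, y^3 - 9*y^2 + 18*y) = y^2 - 6*y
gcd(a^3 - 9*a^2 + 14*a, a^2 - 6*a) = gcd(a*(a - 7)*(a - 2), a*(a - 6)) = a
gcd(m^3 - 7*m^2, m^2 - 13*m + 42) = m - 7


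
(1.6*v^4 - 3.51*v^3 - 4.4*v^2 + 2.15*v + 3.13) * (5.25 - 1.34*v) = -2.144*v^5 + 13.1034*v^4 - 12.5315*v^3 - 25.981*v^2 + 7.0933*v + 16.4325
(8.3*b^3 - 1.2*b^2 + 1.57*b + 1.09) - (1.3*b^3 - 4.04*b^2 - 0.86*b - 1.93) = 7.0*b^3 + 2.84*b^2 + 2.43*b + 3.02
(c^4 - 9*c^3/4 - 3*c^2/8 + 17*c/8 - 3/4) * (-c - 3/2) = -c^5 + 3*c^4/4 + 15*c^3/4 - 25*c^2/16 - 39*c/16 + 9/8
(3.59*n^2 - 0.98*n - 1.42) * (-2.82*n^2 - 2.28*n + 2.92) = -10.1238*n^4 - 5.4216*n^3 + 16.7216*n^2 + 0.376*n - 4.1464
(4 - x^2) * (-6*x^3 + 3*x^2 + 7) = 6*x^5 - 3*x^4 - 24*x^3 + 5*x^2 + 28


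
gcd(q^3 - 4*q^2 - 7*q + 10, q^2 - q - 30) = 1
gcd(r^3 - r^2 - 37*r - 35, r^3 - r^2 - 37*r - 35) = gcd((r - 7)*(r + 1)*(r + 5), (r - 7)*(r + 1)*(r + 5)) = r^3 - r^2 - 37*r - 35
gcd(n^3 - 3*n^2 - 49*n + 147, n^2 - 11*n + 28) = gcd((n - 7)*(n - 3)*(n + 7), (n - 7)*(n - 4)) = n - 7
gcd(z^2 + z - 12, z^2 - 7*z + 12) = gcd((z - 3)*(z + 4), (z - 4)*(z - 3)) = z - 3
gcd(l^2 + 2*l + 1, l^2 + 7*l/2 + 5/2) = l + 1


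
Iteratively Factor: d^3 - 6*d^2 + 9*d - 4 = (d - 1)*(d^2 - 5*d + 4) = (d - 4)*(d - 1)*(d - 1)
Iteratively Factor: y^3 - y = (y + 1)*(y^2 - y) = (y - 1)*(y + 1)*(y)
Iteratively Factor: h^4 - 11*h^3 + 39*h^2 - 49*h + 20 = (h - 5)*(h^3 - 6*h^2 + 9*h - 4) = (h - 5)*(h - 1)*(h^2 - 5*h + 4) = (h - 5)*(h - 1)^2*(h - 4)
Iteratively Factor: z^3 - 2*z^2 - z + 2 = (z - 1)*(z^2 - z - 2) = (z - 2)*(z - 1)*(z + 1)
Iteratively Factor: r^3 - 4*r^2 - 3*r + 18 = (r - 3)*(r^2 - r - 6) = (r - 3)^2*(r + 2)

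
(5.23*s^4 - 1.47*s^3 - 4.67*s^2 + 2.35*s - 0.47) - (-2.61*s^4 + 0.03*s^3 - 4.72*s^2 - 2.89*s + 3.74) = 7.84*s^4 - 1.5*s^3 + 0.0499999999999998*s^2 + 5.24*s - 4.21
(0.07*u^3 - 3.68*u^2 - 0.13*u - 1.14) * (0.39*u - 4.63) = 0.0273*u^4 - 1.7593*u^3 + 16.9877*u^2 + 0.1573*u + 5.2782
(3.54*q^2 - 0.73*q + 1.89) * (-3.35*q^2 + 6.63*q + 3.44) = -11.859*q^4 + 25.9157*q^3 + 1.0062*q^2 + 10.0195*q + 6.5016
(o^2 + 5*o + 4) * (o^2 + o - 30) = o^4 + 6*o^3 - 21*o^2 - 146*o - 120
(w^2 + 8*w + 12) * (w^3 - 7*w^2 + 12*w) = w^5 + w^4 - 32*w^3 + 12*w^2 + 144*w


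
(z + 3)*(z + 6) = z^2 + 9*z + 18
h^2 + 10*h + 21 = (h + 3)*(h + 7)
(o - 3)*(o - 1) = o^2 - 4*o + 3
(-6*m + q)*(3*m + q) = -18*m^2 - 3*m*q + q^2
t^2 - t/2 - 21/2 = (t - 7/2)*(t + 3)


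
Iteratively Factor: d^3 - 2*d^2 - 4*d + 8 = (d - 2)*(d^2 - 4) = (d - 2)^2*(d + 2)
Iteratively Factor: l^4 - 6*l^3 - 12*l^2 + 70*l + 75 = (l - 5)*(l^3 - l^2 - 17*l - 15) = (l - 5)*(l + 3)*(l^2 - 4*l - 5) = (l - 5)^2*(l + 3)*(l + 1)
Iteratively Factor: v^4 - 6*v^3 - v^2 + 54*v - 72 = (v - 2)*(v^3 - 4*v^2 - 9*v + 36) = (v - 2)*(v + 3)*(v^2 - 7*v + 12) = (v - 3)*(v - 2)*(v + 3)*(v - 4)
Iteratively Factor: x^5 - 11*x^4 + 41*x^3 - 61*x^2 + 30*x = (x - 5)*(x^4 - 6*x^3 + 11*x^2 - 6*x) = (x - 5)*(x - 1)*(x^3 - 5*x^2 + 6*x) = (x - 5)*(x - 2)*(x - 1)*(x^2 - 3*x) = x*(x - 5)*(x - 2)*(x - 1)*(x - 3)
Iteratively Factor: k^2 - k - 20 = (k + 4)*(k - 5)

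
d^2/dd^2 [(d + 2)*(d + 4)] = 2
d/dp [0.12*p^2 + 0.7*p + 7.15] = 0.24*p + 0.7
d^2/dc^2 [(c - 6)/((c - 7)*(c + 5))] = 2*(c^3 - 18*c^2 + 141*c - 304)/(c^6 - 6*c^5 - 93*c^4 + 412*c^3 + 3255*c^2 - 7350*c - 42875)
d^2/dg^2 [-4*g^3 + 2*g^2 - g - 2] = 4 - 24*g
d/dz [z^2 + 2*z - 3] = 2*z + 2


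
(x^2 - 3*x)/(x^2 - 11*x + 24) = x/(x - 8)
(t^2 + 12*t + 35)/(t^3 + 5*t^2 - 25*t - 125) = (t + 7)/(t^2 - 25)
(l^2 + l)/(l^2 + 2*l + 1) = l/(l + 1)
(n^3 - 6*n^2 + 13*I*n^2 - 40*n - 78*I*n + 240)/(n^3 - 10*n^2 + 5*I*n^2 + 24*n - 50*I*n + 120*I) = (n + 8*I)/(n - 4)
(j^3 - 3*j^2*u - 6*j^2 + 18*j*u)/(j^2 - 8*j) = (j^2 - 3*j*u - 6*j + 18*u)/(j - 8)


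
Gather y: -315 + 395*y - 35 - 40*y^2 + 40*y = -40*y^2 + 435*y - 350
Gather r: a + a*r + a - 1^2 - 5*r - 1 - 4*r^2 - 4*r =2*a - 4*r^2 + r*(a - 9) - 2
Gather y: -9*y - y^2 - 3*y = -y^2 - 12*y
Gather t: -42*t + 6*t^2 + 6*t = 6*t^2 - 36*t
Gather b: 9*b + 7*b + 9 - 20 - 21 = 16*b - 32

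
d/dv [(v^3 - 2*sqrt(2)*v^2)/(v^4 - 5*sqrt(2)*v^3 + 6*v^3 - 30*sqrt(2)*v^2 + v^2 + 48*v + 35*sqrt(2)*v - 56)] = v*(-v*(v - 2*sqrt(2))*(4*v^3 - 15*sqrt(2)*v^2 + 18*v^2 - 60*sqrt(2)*v + 2*v + 48 + 35*sqrt(2)) + (3*v - 4*sqrt(2))*(v^4 - 5*sqrt(2)*v^3 + 6*v^3 - 30*sqrt(2)*v^2 + v^2 + 48*v + 35*sqrt(2)*v - 56))/(v^4 - 5*sqrt(2)*v^3 + 6*v^3 - 30*sqrt(2)*v^2 + v^2 + 48*v + 35*sqrt(2)*v - 56)^2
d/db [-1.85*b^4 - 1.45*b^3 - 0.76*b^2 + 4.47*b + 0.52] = -7.4*b^3 - 4.35*b^2 - 1.52*b + 4.47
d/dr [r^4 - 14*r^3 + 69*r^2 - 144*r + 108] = 4*r^3 - 42*r^2 + 138*r - 144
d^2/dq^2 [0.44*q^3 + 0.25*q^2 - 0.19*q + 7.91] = 2.64*q + 0.5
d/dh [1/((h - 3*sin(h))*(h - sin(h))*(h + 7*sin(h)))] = (-3*h^2*cos(h) - 3*h^2 - 6*h*sin(h) + 25*h*sin(2*h) - 63*cos(h)/4 - 25*cos(2*h)/2 + 63*cos(3*h)/4 + 25/2)/((h - 3*sin(h))^2*(h - sin(h))^2*(h + 7*sin(h))^2)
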